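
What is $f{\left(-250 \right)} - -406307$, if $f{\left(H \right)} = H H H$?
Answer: $-15218693$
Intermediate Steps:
$f{\left(H \right)} = H^{3}$ ($f{\left(H \right)} = H^{2} H = H^{3}$)
$f{\left(-250 \right)} - -406307 = \left(-250\right)^{3} - -406307 = -15625000 + 406307 = -15218693$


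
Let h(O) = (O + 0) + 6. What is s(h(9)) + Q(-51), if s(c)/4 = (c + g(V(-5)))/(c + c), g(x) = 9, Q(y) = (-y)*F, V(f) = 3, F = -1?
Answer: -239/5 ≈ -47.800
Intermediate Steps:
Q(y) = y (Q(y) = -y*(-1) = y)
h(O) = 6 + O (h(O) = O + 6 = 6 + O)
s(c) = 2*(9 + c)/c (s(c) = 4*((c + 9)/(c + c)) = 4*((9 + c)/((2*c))) = 4*((9 + c)*(1/(2*c))) = 4*((9 + c)/(2*c)) = 2*(9 + c)/c)
s(h(9)) + Q(-51) = (2 + 18/(6 + 9)) - 51 = (2 + 18/15) - 51 = (2 + 18*(1/15)) - 51 = (2 + 6/5) - 51 = 16/5 - 51 = -239/5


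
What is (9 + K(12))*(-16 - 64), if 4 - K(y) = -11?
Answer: -1920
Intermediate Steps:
K(y) = 15 (K(y) = 4 - 1*(-11) = 4 + 11 = 15)
(9 + K(12))*(-16 - 64) = (9 + 15)*(-16 - 64) = 24*(-80) = -1920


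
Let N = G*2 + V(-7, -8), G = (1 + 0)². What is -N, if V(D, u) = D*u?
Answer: -58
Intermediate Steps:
G = 1 (G = 1² = 1)
N = 58 (N = 1*2 - 7*(-8) = 2 + 56 = 58)
-N = -1*58 = -58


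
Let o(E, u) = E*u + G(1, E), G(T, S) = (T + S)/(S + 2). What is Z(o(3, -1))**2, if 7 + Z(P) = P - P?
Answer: 49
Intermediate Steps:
G(T, S) = (S + T)/(2 + S)
o(E, u) = E*u + (1 + E)/(2 + E) (o(E, u) = E*u + (E + 1)/(2 + E) = E*u + (1 + E)/(2 + E))
Z(P) = -7 (Z(P) = -7 + (P - P) = -7 + 0 = -7)
Z(o(3, -1))**2 = (-7)**2 = 49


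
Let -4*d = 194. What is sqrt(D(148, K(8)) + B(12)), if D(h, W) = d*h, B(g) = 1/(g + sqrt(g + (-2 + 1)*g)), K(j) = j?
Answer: I*sqrt(258405)/6 ≈ 84.723*I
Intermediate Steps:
d = -97/2 (d = -1/4*194 = -97/2 ≈ -48.500)
B(g) = 1/g (B(g) = 1/(g + sqrt(g - g)) = 1/(g + sqrt(0)) = 1/(g + 0) = 1/g)
D(h, W) = -97*h/2
sqrt(D(148, K(8)) + B(12)) = sqrt(-97/2*148 + 1/12) = sqrt(-7178 + 1/12) = sqrt(-86135/12) = I*sqrt(258405)/6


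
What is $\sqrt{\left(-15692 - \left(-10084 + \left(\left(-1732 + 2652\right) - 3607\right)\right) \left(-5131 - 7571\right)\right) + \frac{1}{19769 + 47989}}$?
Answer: $\frac{i \sqrt{744835177501671018}}{67758} \approx 12737.0 i$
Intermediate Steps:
$\sqrt{\left(-15692 - \left(-10084 + \left(\left(-1732 + 2652\right) - 3607\right)\right) \left(-5131 - 7571\right)\right) + \frac{1}{19769 + 47989}} = \sqrt{\left(-15692 - \left(-10084 + \left(920 - 3607\right)\right) \left(-12702\right)\right) + \frac{1}{67758}} = \sqrt{\left(-15692 - \left(-10084 - 2687\right) \left(-12702\right)\right) + \frac{1}{67758}} = \sqrt{\left(-15692 - \left(-12771\right) \left(-12702\right)\right) + \frac{1}{67758}} = \sqrt{\left(-15692 - 162217242\right) + \frac{1}{67758}} = \sqrt{-162232934 + \frac{1}{67758}} = \sqrt{- \frac{10992579141971}{67758}} = \frac{i \sqrt{744835177501671018}}{67758}$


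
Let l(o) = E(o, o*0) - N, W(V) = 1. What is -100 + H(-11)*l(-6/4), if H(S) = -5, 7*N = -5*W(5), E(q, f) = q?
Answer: -1345/14 ≈ -96.071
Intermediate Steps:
N = -5/7 (N = (-5*1)/7 = (⅐)*(-5) = -5/7 ≈ -0.71429)
l(o) = 5/7 + o (l(o) = o - 1*(-5/7) = o + 5/7 = 5/7 + o)
-100 + H(-11)*l(-6/4) = -100 - 5*(5/7 - 6/4) = -100 - 5*(5/7 - 6*¼) = -100 - 5*(5/7 - 3/2) = -100 - 5*(-11/14) = -100 + 55/14 = -1345/14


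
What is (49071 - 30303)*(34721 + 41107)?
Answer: 1423139904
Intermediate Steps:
(49071 - 30303)*(34721 + 41107) = 18768*75828 = 1423139904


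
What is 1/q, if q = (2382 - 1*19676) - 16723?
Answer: -1/34017 ≈ -2.9397e-5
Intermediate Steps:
q = -34017 (q = (2382 - 19676) - 16723 = -17294 - 16723 = -34017)
1/q = 1/(-34017) = -1/34017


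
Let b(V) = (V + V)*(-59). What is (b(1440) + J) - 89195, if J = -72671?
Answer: -331786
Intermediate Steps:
b(V) = -118*V (b(V) = (2*V)*(-59) = -118*V)
(b(1440) + J) - 89195 = (-118*1440 - 72671) - 89195 = (-169920 - 72671) - 89195 = -242591 - 89195 = -331786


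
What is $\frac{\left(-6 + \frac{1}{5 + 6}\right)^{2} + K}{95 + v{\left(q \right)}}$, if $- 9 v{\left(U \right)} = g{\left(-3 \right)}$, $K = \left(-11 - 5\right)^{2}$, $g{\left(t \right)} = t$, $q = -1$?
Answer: $\frac{105603}{34606} \approx 3.0516$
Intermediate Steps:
$K = 256$ ($K = \left(-16\right)^{2} = 256$)
$v{\left(U \right)} = \frac{1}{3}$ ($v{\left(U \right)} = \left(- \frac{1}{9}\right) \left(-3\right) = \frac{1}{3}$)
$\frac{\left(-6 + \frac{1}{5 + 6}\right)^{2} + K}{95 + v{\left(q \right)}} = \frac{\left(-6 + \frac{1}{5 + 6}\right)^{2} + 256}{95 + \frac{1}{3}} = \frac{\left(-6 + \frac{1}{11}\right)^{2} + 256}{\frac{286}{3}} = \left(\left(-6 + \frac{1}{11}\right)^{2} + 256\right) \frac{3}{286} = \left(\left(- \frac{65}{11}\right)^{2} + 256\right) \frac{3}{286} = \left(\frac{4225}{121} + 256\right) \frac{3}{286} = \frac{35201}{121} \cdot \frac{3}{286} = \frac{105603}{34606}$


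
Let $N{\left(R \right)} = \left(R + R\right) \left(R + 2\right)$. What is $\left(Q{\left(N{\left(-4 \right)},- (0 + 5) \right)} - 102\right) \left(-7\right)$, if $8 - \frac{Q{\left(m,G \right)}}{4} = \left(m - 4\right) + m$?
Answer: $1274$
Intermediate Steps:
$N{\left(R \right)} = 2 R \left(2 + R\right)$
$Q{\left(m,G \right)} = 48 - 8 m$ ($Q{\left(m,G \right)} = 32 - 4 \left(\left(m - 4\right) + m\right) = 32 - 4 \left(\left(-4 + m\right) + m\right) = 32 - 4 \left(-4 + 2 m\right) = 32 - \left(-16 + 8 m\right) = 48 - 8 m$)
$\left(Q{\left(N{\left(-4 \right)},- (0 + 5) \right)} - 102\right) \left(-7\right) = \left(\left(48 - 8 \cdot 2 \left(-4\right) \left(2 - 4\right)\right) - 102\right) \left(-7\right) = \left(\left(48 - 8 \cdot 2 \left(-4\right) \left(-2\right)\right) - 102\right) \left(-7\right) = \left(\left(48 - 128\right) - 102\right) \left(-7\right) = \left(-80 - 102\right) \left(-7\right) = \left(-182\right) \left(-7\right) = 1274$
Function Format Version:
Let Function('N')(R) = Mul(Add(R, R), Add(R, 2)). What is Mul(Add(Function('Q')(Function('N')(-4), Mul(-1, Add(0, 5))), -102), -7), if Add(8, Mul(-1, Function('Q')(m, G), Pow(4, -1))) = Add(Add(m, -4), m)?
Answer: 1274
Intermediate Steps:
Function('N')(R) = Mul(2, R, Add(2, R)) (Function('N')(R) = Mul(Mul(2, R), Add(2, R)) = Mul(2, R, Add(2, R)))
Function('Q')(m, G) = Add(48, Mul(-8, m)) (Function('Q')(m, G) = Add(32, Mul(-4, Add(Add(m, -4), m))) = Add(32, Mul(-4, Add(Add(-4, m), m))) = Add(32, Mul(-4, Add(-4, Mul(2, m)))) = Add(32, Add(16, Mul(-8, m))) = Add(48, Mul(-8, m)))
Mul(Add(Function('Q')(Function('N')(-4), Mul(-1, Add(0, 5))), -102), -7) = Mul(Add(Add(48, Mul(-8, Mul(2, -4, Add(2, -4)))), -102), -7) = Mul(Add(Add(48, Mul(-8, Mul(2, -4, -2))), -102), -7) = Mul(Add(Add(48, Mul(-8, 16)), -102), -7) = Mul(Add(Add(48, -128), -102), -7) = Mul(Add(-80, -102), -7) = Mul(-182, -7) = 1274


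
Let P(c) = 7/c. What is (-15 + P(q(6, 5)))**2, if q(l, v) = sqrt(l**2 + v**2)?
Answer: 13774/61 - 210*sqrt(61)/61 ≈ 198.92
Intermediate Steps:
(-15 + P(q(6, 5)))**2 = (-15 + 7/(sqrt(6**2 + 5**2)))**2 = (-15 + 7/(sqrt(36 + 25)))**2 = (-15 + 7/(sqrt(61)))**2 = (-15 + 7*(sqrt(61)/61))**2 = (-15 + 7*sqrt(61)/61)**2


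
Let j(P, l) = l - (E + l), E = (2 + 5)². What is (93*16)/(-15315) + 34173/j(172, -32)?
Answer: -174477469/250145 ≈ -697.50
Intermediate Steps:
E = 49 (E = 7² = 49)
j(P, l) = -49 (j(P, l) = l - (49 + l) = l + (-49 - l) = -49)
(93*16)/(-15315) + 34173/j(172, -32) = (93*16)/(-15315) + 34173/(-49) = 1488*(-1/15315) + 34173*(-1/49) = -496/5105 - 34173/49 = -174477469/250145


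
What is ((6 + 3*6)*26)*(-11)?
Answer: -6864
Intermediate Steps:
((6 + 3*6)*26)*(-11) = ((6 + 18)*26)*(-11) = (24*26)*(-11) = 624*(-11) = -6864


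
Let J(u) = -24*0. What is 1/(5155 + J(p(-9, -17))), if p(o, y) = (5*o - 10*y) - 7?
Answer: 1/5155 ≈ 0.00019399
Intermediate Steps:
p(o, y) = -7 - 10*y + 5*o (p(o, y) = (-10*y + 5*o) - 7 = -7 - 10*y + 5*o)
J(u) = 0
1/(5155 + J(p(-9, -17))) = 1/(5155 + 0) = 1/5155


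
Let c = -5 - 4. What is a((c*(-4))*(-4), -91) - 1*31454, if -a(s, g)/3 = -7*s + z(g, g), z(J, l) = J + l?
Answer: -33932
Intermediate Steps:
c = -9
a(s, g) = -6*g + 21*s (a(s, g) = -3*(-7*s + (g + g)) = -3*(-7*s + 2*g) = -6*g + 21*s)
a((c*(-4))*(-4), -91) - 1*31454 = (-6*(-91) + 21*(-9*(-4)*(-4))) - 1*31454 = (546 + 21*(36*(-4))) - 31454 = (546 + 21*(-144)) - 31454 = (546 - 3024) - 31454 = -2478 - 31454 = -33932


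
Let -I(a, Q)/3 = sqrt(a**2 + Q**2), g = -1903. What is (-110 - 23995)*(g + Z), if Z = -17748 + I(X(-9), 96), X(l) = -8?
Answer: 473687355 + 578520*sqrt(145) ≈ 4.8065e+8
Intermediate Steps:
I(a, Q) = -3*sqrt(Q**2 + a**2) (I(a, Q) = -3*sqrt(a**2 + Q**2) = -3*sqrt(Q**2 + a**2))
Z = -17748 - 24*sqrt(145) (Z = -17748 - 3*sqrt(96**2 + (-8)**2) = -17748 - 3*sqrt(9216 + 64) = -17748 - 24*sqrt(145) ≈ -18037.)
(-110 - 23995)*(g + Z) = (-110 - 23995)*(-1903 + (-17748 - 24*sqrt(145))) = -24105*(-19651 - 24*sqrt(145)) = 473687355 + 578520*sqrt(145)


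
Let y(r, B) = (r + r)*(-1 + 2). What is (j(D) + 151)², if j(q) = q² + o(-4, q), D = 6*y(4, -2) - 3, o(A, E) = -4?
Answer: 4717584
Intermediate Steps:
y(r, B) = 2*r (y(r, B) = (2*r)*1 = 2*r)
D = 45 (D = 6*(2*4) - 3 = 6*8 - 3 = 48 - 3 = 45)
j(q) = -4 + q² (j(q) = q² - 4 = -4 + q²)
(j(D) + 151)² = ((-4 + 45²) + 151)² = ((-4 + 2025) + 151)² = (2021 + 151)² = 2172² = 4717584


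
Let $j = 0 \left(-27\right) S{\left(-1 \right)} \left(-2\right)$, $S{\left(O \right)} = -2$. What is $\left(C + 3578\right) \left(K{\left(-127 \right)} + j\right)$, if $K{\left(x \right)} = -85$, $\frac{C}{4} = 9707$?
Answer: $-3604510$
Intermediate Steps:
$C = 38828$ ($C = 4 \cdot 9707 = 38828$)
$j = 0$ ($j = 0 \left(-27\right) \left(\left(-2\right) \left(-2\right)\right) = 0 \cdot 4 = 0$)
$\left(C + 3578\right) \left(K{\left(-127 \right)} + j\right) = \left(38828 + 3578\right) \left(-85 + 0\right) = 42406 \left(-85\right) = -3604510$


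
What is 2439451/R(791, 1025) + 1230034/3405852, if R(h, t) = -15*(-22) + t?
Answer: 4155037881661/2307464730 ≈ 1800.7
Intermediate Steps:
R(h, t) = 330 + t
2439451/R(791, 1025) + 1230034/3405852 = 2439451/(330 + 1025) + 1230034/3405852 = 2439451/1355 + 1230034*(1/3405852) = 2439451*(1/1355) + 615017/1702926 = 2439451/1355 + 615017/1702926 = 4155037881661/2307464730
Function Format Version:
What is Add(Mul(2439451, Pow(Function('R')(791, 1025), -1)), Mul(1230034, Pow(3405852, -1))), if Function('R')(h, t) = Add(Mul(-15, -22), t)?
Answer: Rational(4155037881661, 2307464730) ≈ 1800.7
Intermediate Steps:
Function('R')(h, t) = Add(330, t)
Add(Mul(2439451, Pow(Function('R')(791, 1025), -1)), Mul(1230034, Pow(3405852, -1))) = Add(Mul(2439451, Pow(Add(330, 1025), -1)), Mul(1230034, Pow(3405852, -1))) = Add(Mul(2439451, Pow(1355, -1)), Mul(1230034, Rational(1, 3405852))) = Add(Mul(2439451, Rational(1, 1355)), Rational(615017, 1702926)) = Add(Rational(2439451, 1355), Rational(615017, 1702926)) = Rational(4155037881661, 2307464730)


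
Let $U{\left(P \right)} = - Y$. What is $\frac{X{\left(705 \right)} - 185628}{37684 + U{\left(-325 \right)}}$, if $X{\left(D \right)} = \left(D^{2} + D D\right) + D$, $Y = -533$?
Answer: $\frac{269709}{12739} \approx 21.172$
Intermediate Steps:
$U{\left(P \right)} = 533$ ($U{\left(P \right)} = \left(-1\right) \left(-533\right) = 533$)
$X{\left(D \right)} = D + 2 D^{2}$ ($X{\left(D \right)} = \left(D^{2} + D^{2}\right) + D = 2 D^{2} + D = D + 2 D^{2}$)
$\frac{X{\left(705 \right)} - 185628}{37684 + U{\left(-325 \right)}} = \frac{705 \left(1 + 2 \cdot 705\right) - 185628}{37684 + 533} = \frac{705 \left(1 + 1410\right) - 185628}{38217} = \left(705 \cdot 1411 - 185628\right) \frac{1}{38217} = \left(994755 - 185628\right) \frac{1}{38217} = 809127 \cdot \frac{1}{38217} = \frac{269709}{12739}$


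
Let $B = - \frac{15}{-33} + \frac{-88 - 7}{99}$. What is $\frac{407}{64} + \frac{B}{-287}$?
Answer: $\frac{11567291}{1818432} \approx 6.3611$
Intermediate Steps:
$B = - \frac{50}{99}$ ($B = \left(-15\right) \left(- \frac{1}{33}\right) + \left(-88 - 7\right) \frac{1}{99} = \frac{5}{11} - \frac{95}{99} = - \frac{50}{99} \approx -0.50505$)
$\frac{407}{64} + \frac{B}{-287} = \frac{407}{64} - \frac{50}{99 \left(-287\right)} = 407 \cdot \frac{1}{64} - - \frac{50}{28413} = \frac{407}{64} + \frac{50}{28413} = \frac{11567291}{1818432}$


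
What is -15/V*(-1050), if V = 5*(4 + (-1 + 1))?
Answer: 1575/2 ≈ 787.50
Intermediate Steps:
V = 20 (V = 5*(4 + 0) = 5*4 = 20)
-15/V*(-1050) = -15/20*(-1050) = -15*1/20*(-1050) = -¾*(-1050) = 1575/2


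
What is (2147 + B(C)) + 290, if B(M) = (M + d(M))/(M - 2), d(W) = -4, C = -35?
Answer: 90208/37 ≈ 2438.1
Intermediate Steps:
B(M) = (-4 + M)/(-2 + M) (B(M) = (M - 4)/(M - 2) = (-4 + M)/(-2 + M))
(2147 + B(C)) + 290 = (2147 + (-4 - 35)/(-2 - 35)) + 290 = (2147 - 39/(-37)) + 290 = (2147 - 1/37*(-39)) + 290 = (2147 + 39/37) + 290 = 79478/37 + 290 = 90208/37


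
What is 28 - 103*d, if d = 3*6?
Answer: -1826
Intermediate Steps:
d = 18
28 - 103*d = 28 - 103*18 = 28 - 1854 = -1826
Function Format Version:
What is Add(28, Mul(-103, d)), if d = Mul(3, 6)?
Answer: -1826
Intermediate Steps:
d = 18
Add(28, Mul(-103, d)) = Add(28, Mul(-103, 18)) = Add(28, -1854) = -1826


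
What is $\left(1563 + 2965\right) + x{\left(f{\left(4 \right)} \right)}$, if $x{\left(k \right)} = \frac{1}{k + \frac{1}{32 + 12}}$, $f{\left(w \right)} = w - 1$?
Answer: $\frac{602268}{133} \approx 4528.3$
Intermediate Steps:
$f{\left(w \right)} = -1 + w$
$x{\left(k \right)} = \frac{1}{\frac{1}{44} + k}$ ($x{\left(k \right)} = \frac{1}{k + \frac{1}{44}} = \frac{1}{\frac{1}{44} + k}$)
$\left(1563 + 2965\right) + x{\left(f{\left(4 \right)} \right)} = \left(1563 + 2965\right) + \frac{44}{1 + 44 \left(-1 + 4\right)} = 4528 + \frac{44}{1 + 44 \cdot 3} = 4528 + \frac{44}{1 + 132} = 4528 + \frac{44}{133} = \frac{602268}{133}$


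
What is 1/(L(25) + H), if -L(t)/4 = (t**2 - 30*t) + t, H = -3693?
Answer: -1/3293 ≈ -0.00030367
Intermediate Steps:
L(t) = -4*t**2 + 116*t (L(t) = -4*((t**2 - 30*t) + t) = -4*(t**2 - 29*t) = -4*t**2 + 116*t)
1/(L(25) + H) = 1/(4*25*(29 - 1*25) - 3693) = 1/(4*25*(29 - 25) - 3693) = 1/(4*25*4 - 3693) = 1/(400 - 3693) = 1/(-3293) = -1/3293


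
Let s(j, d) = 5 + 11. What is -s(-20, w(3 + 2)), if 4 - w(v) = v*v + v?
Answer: -16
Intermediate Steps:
w(v) = 4 - v - v² (w(v) = 4 - (v*v + v) = 4 - (v² + v) = 4 - (v + v²) = 4 + (-v - v²) = 4 - v - v²)
s(j, d) = 16
-s(-20, w(3 + 2)) = -1*16 = -16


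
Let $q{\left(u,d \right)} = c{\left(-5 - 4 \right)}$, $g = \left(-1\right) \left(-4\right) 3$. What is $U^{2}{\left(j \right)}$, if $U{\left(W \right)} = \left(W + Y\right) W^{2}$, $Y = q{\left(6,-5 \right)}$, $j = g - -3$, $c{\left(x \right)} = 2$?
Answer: $14630625$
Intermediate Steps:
$g = 12$ ($g = 4 \cdot 3 = 12$)
$j = 15$ ($j = 12 - -3 = 12 + 3 = 15$)
$q{\left(u,d \right)} = 2$
$Y = 2$
$U{\left(W \right)} = W^{2} \left(2 + W\right)$ ($U{\left(W \right)} = \left(W + 2\right) W^{2} = \left(2 + W\right) W^{2} = W^{2} \left(2 + W\right)$)
$U^{2}{\left(j \right)} = \left(15^{2} \left(2 + 15\right)\right)^{2} = \left(225 \cdot 17\right)^{2} = 3825^{2} = 14630625$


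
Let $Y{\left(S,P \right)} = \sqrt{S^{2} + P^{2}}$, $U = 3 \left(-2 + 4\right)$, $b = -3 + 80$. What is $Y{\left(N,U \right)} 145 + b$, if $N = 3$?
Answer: $77 + 435 \sqrt{5} \approx 1049.7$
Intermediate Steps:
$b = 77$
$U = 6$ ($U = 3 \cdot 2 = 6$)
$Y{\left(S,P \right)} = \sqrt{P^{2} + S^{2}}$
$Y{\left(N,U \right)} 145 + b = \sqrt{6^{2} + 3^{2}} \cdot 145 + 77 = \sqrt{36 + 9} \cdot 145 + 77 = \sqrt{45} \cdot 145 + 77 = 3 \sqrt{5} \cdot 145 + 77 = 435 \sqrt{5} + 77 = 77 + 435 \sqrt{5}$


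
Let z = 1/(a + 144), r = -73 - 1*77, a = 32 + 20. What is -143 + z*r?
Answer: -14089/98 ≈ -143.77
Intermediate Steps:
a = 52
r = -150 (r = -73 - 77 = -150)
z = 1/196 (z = 1/(52 + 144) = 1/196 ≈ 0.0051020)
-143 + z*r = -143 + (1/196)*(-150) = -143 - 75/98 = -14089/98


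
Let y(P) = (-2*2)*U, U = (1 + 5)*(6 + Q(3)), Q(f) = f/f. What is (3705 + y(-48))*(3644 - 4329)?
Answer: -2422845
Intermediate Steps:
Q(f) = 1
U = 42 (U = (1 + 5)*(6 + 1) = 6*7 = 42)
y(P) = -168 (y(P) = -2*2*42 = -4*42 = -168)
(3705 + y(-48))*(3644 - 4329) = (3705 - 168)*(3644 - 4329) = 3537*(-685) = -2422845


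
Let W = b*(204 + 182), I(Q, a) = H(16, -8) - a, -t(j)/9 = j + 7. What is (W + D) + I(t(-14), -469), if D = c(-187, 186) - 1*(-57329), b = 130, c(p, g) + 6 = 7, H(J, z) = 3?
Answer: 107982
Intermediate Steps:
t(j) = -63 - 9*j (t(j) = -9*(j + 7) = -9*(7 + j) = -63 - 9*j)
c(p, g) = 1 (c(p, g) = -6 + 7 = 1)
I(Q, a) = 3 - a
D = 57330 (D = 1 - 1*(-57329) = 1 + 57329 = 57330)
W = 50180 (W = 130*(204 + 182) = 130*386 = 50180)
(W + D) + I(t(-14), -469) = (50180 + 57330) + (3 - 1*(-469)) = 107510 + (3 + 469) = 107510 + 472 = 107982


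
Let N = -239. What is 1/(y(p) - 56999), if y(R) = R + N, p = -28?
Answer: -1/57266 ≈ -1.7462e-5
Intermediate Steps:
y(R) = -239 + R (y(R) = R - 239 = -239 + R)
1/(y(p) - 56999) = 1/((-239 - 28) - 56999) = 1/(-267 - 56999) = 1/(-57266) = -1/57266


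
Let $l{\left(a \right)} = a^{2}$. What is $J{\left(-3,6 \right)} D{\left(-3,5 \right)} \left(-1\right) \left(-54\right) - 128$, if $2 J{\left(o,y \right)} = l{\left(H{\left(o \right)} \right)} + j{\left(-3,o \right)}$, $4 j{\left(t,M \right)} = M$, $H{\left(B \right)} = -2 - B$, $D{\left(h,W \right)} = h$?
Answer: $- \frac{593}{4} \approx -148.25$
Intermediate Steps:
$j{\left(t,M \right)} = \frac{M}{4}$
$J{\left(o,y \right)} = \frac{\left(-2 - o\right)^{2}}{2} + \frac{o}{8}$ ($J{\left(o,y \right)} = \frac{\left(-2 - o\right)^{2} + \frac{o}{4}}{2} = \frac{\left(-2 - o\right)^{2}}{2} + \frac{o}{8}$)
$J{\left(-3,6 \right)} D{\left(-3,5 \right)} \left(-1\right) \left(-54\right) - 128 = \left(\frac{\left(2 - 3\right)^{2}}{2} + \frac{1}{8} \left(-3\right)\right) \left(-3\right) \left(-1\right) \left(-54\right) - 128 = \left(\frac{\left(-1\right)^{2}}{2} - \frac{3}{8}\right) \left(-3\right) \left(-1\right) \left(-54\right) - 128 = \left(\frac{1}{2} \cdot 1 - \frac{3}{8}\right) \left(-3\right) \left(-1\right) \left(-54\right) - 128 = \left(\frac{1}{2} - \frac{3}{8}\right) \left(-3\right) \left(-1\right) \left(-54\right) - 128 = \frac{1}{8} \left(-3\right) \left(-1\right) \left(-54\right) - 128 = \left(- \frac{3}{8}\right) \left(-1\right) \left(-54\right) - 128 = \frac{3}{8} \left(-54\right) - 128 = - \frac{81}{4} - 128 = - \frac{593}{4}$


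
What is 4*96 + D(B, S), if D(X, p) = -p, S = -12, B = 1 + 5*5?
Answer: 396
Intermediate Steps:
B = 26 (B = 1 + 25 = 26)
4*96 + D(B, S) = 4*96 - 1*(-12) = 384 + 12 = 396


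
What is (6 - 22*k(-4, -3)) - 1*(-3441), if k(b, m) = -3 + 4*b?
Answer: 3865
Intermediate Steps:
(6 - 22*k(-4, -3)) - 1*(-3441) = (6 - 22*(-3 + 4*(-4))) - 1*(-3441) = (6 - 22*(-3 - 16)) + 3441 = (6 - 22*(-19)) + 3441 = (6 + 418) + 3441 = 424 + 3441 = 3865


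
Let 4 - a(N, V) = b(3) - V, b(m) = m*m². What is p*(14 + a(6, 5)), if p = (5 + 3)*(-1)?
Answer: 32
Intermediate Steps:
b(m) = m³
a(N, V) = -23 + V (a(N, V) = 4 - (3³ - V) = 4 - (27 - V) = 4 + (-27 + V) = -23 + V)
p = -8 (p = 8*(-1) = -8)
p*(14 + a(6, 5)) = -8*(14 + (-23 + 5)) = -8*(14 - 18) = -8*(-4) = 32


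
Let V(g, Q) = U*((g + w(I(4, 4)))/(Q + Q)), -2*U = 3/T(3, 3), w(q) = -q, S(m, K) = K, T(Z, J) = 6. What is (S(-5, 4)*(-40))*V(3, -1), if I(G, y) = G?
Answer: 20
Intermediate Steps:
U = -¼ (U = -3/(2*6) = -½*½ = -¼ ≈ -0.25000)
V(g, Q) = -(-4 + g)/(8*Q) (V(g, Q) = -(g - 1*4)/(4*(Q + Q)) = -(g - 4)/(4*(2*Q)) = -(-4 + g)*1/(2*Q)/4 = -(-4 + g)/(8*Q))
(S(-5, 4)*(-40))*V(3, -1) = (4*(-40))*((⅛)*(4 - 1*3)/(-1)) = -20*(-1)*(4 - 3) = -20*(-1) = -160*(-⅛) = 20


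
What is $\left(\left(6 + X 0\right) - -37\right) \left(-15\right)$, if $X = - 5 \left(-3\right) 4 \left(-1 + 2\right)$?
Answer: $-645$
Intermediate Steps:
$X = 60$ ($X = - 5 \left(\left(-12\right) 1\right) = \left(-5\right) \left(-12\right) = 60$)
$\left(\left(6 + X 0\right) - -37\right) \left(-15\right) = \left(\left(6 + 60 \cdot 0\right) - -37\right) \left(-15\right) = \left(\left(6 + 0\right) + 37\right) \left(-15\right) = \left(6 + 37\right) \left(-15\right) = 43 \left(-15\right) = -645$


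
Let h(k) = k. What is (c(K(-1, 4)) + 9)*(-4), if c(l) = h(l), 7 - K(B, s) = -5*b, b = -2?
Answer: -24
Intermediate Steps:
K(B, s) = -3 (K(B, s) = 7 - (-5)*(-2) = 7 - 1*10 = 7 - 10 = -3)
c(l) = l
(c(K(-1, 4)) + 9)*(-4) = (-3 + 9)*(-4) = 6*(-4) = -24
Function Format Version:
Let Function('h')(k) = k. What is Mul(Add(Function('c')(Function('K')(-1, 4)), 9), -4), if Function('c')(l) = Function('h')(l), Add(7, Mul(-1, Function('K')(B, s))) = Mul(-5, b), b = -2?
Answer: -24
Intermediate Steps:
Function('K')(B, s) = -3 (Function('K')(B, s) = Add(7, Mul(-1, Mul(-5, -2))) = Add(7, Mul(-1, 10)) = Add(7, -10) = -3)
Function('c')(l) = l
Mul(Add(Function('c')(Function('K')(-1, 4)), 9), -4) = Mul(Add(-3, 9), -4) = Mul(6, -4) = -24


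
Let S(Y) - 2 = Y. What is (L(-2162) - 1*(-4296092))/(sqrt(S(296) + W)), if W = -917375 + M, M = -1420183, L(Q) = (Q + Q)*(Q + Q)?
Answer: -11496534*I*sqrt(584315)/584315 ≈ -15040.0*I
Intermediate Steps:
L(Q) = 4*Q**2 (L(Q) = (2*Q)*(2*Q) = 4*Q**2)
W = -2337558 (W = -917375 - 1420183 = -2337558)
S(Y) = 2 + Y
(L(-2162) - 1*(-4296092))/(sqrt(S(296) + W)) = (4*(-2162)**2 - 1*(-4296092))/(sqrt((2 + 296) - 2337558)) = (4*4674244 + 4296092)/(sqrt(298 - 2337558)) = (18696976 + 4296092)/(sqrt(-2337260)) = 22993068/((2*I*sqrt(584315))) = 22993068*(-I*sqrt(584315)/1168630) = -11496534*I*sqrt(584315)/584315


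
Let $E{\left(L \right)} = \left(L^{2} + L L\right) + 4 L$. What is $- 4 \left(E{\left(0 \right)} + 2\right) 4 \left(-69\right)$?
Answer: $2208$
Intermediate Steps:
$E{\left(L \right)} = 2 L^{2} + 4 L$ ($E{\left(L \right)} = \left(L^{2} + L^{2}\right) + 4 L = 2 L^{2} + 4 L$)
$- 4 \left(E{\left(0 \right)} + 2\right) 4 \left(-69\right) = - 4 \left(2 \cdot 0 \left(2 + 0\right) + 2\right) 4 \left(-69\right) = - 4 \left(2 \cdot 0 \cdot 2 + 2\right) 4 \left(-69\right) = - 4 \left(0 + 2\right) 4 \left(-69\right) = \left(-4\right) 2 \cdot 4 \left(-69\right) = \left(-8\right) 4 \left(-69\right) = \left(-32\right) \left(-69\right) = 2208$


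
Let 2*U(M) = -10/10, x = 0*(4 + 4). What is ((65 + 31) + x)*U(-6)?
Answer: -48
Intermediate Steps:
x = 0 (x = 0*8 = 0)
U(M) = -1/2 (U(M) = (-10/10)/2 = (-10*1/10)/2 = (1/2)*(-1) = -1/2)
((65 + 31) + x)*U(-6) = ((65 + 31) + 0)*(-1/2) = (96 + 0)*(-1/2) = 96*(-1/2) = -48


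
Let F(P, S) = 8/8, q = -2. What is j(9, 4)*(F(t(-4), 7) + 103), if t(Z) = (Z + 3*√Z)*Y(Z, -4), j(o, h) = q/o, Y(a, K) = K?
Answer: -208/9 ≈ -23.111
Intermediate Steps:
j(o, h) = -2/o
t(Z) = -12*√Z - 4*Z (t(Z) = (Z + 3*√Z)*(-4) = -12*√Z - 4*Z)
F(P, S) = 1 (F(P, S) = 8*(⅛) = 1)
j(9, 4)*(F(t(-4), 7) + 103) = (-2/9)*(1 + 103) = -2*⅑*104 = -2/9*104 = -208/9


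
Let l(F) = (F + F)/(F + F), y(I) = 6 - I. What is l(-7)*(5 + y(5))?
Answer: 6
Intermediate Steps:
l(F) = 1 (l(F) = (2*F)/((2*F)) = (2*F)*(1/(2*F)) = 1)
l(-7)*(5 + y(5)) = 1*(5 + (6 - 1*5)) = 1*(5 + (6 - 5)) = 1*(5 + 1) = 1*6 = 6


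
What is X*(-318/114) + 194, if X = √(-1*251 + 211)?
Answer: 194 - 106*I*√10/19 ≈ 194.0 - 17.642*I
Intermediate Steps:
X = 2*I*√10 (X = √(-251 + 211) = √(-40) = 2*I*√10 ≈ 6.3246*I)
X*(-318/114) + 194 = (2*I*√10)*(-318/114) + 194 = (2*I*√10)*(-318*1/114) + 194 = (2*I*√10)*(-53/19) + 194 = -106*I*√10/19 + 194 = 194 - 106*I*√10/19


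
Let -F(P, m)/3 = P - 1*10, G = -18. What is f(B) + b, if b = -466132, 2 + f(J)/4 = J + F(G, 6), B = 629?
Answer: -463288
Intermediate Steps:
F(P, m) = 30 - 3*P (F(P, m) = -3*(P - 1*10) = -3*(P - 10) = -3*(-10 + P) = 30 - 3*P)
f(J) = 328 + 4*J (f(J) = -8 + 4*(J + (30 - 3*(-18))) = -8 + 4*(J + (30 + 54)) = -8 + 4*(J + 84) = -8 + 4*(84 + J) = -8 + (336 + 4*J) = 328 + 4*J)
f(B) + b = (328 + 4*629) - 466132 = (328 + 2516) - 466132 = 2844 - 466132 = -463288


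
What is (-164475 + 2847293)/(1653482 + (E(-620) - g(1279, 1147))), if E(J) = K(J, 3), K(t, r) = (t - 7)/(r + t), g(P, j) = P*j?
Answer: 827649353/57526000 ≈ 14.387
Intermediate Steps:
K(t, r) = (-7 + t)/(r + t)
E(J) = (-7 + J)/(3 + J)
(-164475 + 2847293)/(1653482 + (E(-620) - g(1279, 1147))) = (-164475 + 2847293)/(1653482 + ((-7 - 620)/(3 - 620) - 1279*1147)) = 2682818/(1653482 + (-627/(-617) - 1*1467013)) = 2682818/(1653482 + (-1/617*(-627) - 1467013)) = 2682818/(1653482 + (627/617 - 1467013)) = 2682818/(1653482 - 905146394/617) = 2682818/(115052000/617) = 2682818*(617/115052000) = 827649353/57526000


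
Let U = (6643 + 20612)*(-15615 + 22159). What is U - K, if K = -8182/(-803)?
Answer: 143220437978/803 ≈ 1.7836e+8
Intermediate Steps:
K = 8182/803 (K = -8182*(-1/803) = 8182/803 ≈ 10.189)
U = 178356720 (U = 27255*6544 = 178356720)
U - K = 178356720 - 1*8182/803 = 178356720 - 8182/803 = 143220437978/803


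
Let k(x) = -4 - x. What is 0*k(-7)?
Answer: 0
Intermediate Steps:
0*k(-7) = 0*(-4 - 1*(-7)) = 0*(-4 + 7) = 0*3 = 0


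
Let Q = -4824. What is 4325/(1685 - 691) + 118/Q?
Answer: 5186627/1198764 ≈ 4.3266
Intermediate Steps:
4325/(1685 - 691) + 118/Q = 4325/(1685 - 691) + 118/(-4824) = 4325/994 + 118*(-1/4824) = 4325*(1/994) - 59/2412 = 4325/994 - 59/2412 = 5186627/1198764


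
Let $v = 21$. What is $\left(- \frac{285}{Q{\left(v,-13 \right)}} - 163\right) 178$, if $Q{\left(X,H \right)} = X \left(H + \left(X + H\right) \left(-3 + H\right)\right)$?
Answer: $- \frac{28619908}{987} \approx -28997.0$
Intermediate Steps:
$Q{\left(X,H \right)} = X \left(H + \left(-3 + H\right) \left(H + X\right)\right)$ ($Q{\left(X,H \right)} = X \left(H + \left(H + X\right) \left(-3 + H\right)\right) = X \left(H + \left(-3 + H\right) \left(H + X\right)\right)$)
$\left(- \frac{285}{Q{\left(v,-13 \right)}} - 163\right) 178 = \left(- \frac{285}{21 \left(\left(-13\right)^{2} - 63 - -26 - 273\right)} - 163\right) 178 = \left(- \frac{285}{21 \left(169 - 63 + 26 - 273\right)} - 163\right) 178 = \left(- \frac{285}{21 \left(-141\right)} - 163\right) 178 = \left(- \frac{285}{-2961} - 163\right) 178 = \left(\left(-285\right) \left(- \frac{1}{2961}\right) - 163\right) 178 = \left(\frac{95}{987} - 163\right) 178 = \left(- \frac{160786}{987}\right) 178 = - \frac{28619908}{987}$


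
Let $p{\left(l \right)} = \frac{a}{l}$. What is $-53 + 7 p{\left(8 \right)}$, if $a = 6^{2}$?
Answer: $- \frac{43}{2} \approx -21.5$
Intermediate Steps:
$a = 36$
$p{\left(l \right)} = \frac{36}{l}$
$-53 + 7 p{\left(8 \right)} = -53 + 7 \cdot \frac{36}{8} = -53 + 7 \cdot 36 \cdot \frac{1}{8} = -53 + 7 \cdot \frac{9}{2} = -53 + \frac{63}{2} = - \frac{43}{2}$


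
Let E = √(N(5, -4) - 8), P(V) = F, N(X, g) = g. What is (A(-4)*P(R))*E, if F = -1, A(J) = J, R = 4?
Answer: 8*I*√3 ≈ 13.856*I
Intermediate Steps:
P(V) = -1
E = 2*I*√3 (E = √(-4 - 8) = √(-12) = 2*I*√3 ≈ 3.4641*I)
(A(-4)*P(R))*E = (-4*(-1))*(2*I*√3) = 4*(2*I*√3) = 8*I*√3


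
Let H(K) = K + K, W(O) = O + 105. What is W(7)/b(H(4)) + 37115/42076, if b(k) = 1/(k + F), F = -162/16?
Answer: -9976973/42076 ≈ -237.12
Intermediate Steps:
W(O) = 105 + O
H(K) = 2*K
F = -81/8 (F = -162*1/16 = -81/8 ≈ -10.125)
b(k) = 1/(-81/8 + k) (b(k) = 1/(k - 81/8) = 1/(-81/8 + k))
W(7)/b(H(4)) + 37115/42076 = (105 + 7)/((8/(-81 + 8*(2*4)))) + 37115/42076 = 112/((8/(-81 + 8*8))) + 37115*(1/42076) = 112/((8/(-81 + 64))) + 37115/42076 = 112/((8/(-17))) + 37115/42076 = 112/((8*(-1/17))) + 37115/42076 = 112/(-8/17) + 37115/42076 = 112*(-17/8) + 37115/42076 = -238 + 37115/42076 = -9976973/42076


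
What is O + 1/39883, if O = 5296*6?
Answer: 1267322209/39883 ≈ 31776.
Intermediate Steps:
O = 31776
O + 1/39883 = 31776 + 1/39883 = 1267322209/39883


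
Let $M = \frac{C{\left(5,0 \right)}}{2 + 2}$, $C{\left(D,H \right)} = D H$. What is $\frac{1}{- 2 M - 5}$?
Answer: $- \frac{1}{5} \approx -0.2$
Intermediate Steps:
$M = 0$ ($M = \frac{5 \cdot 0}{2 + 2} = \frac{0}{4} = 0 \cdot \frac{1}{4} = 0$)
$\frac{1}{- 2 M - 5} = \frac{1}{\left(-2\right) 0 - 5} = \frac{1}{0 - 5} = \frac{1}{-5} = - \frac{1}{5}$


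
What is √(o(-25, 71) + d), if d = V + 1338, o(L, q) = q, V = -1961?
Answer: 2*I*√138 ≈ 23.495*I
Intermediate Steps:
d = -623 (d = -1961 + 1338 = -623)
√(o(-25, 71) + d) = √(71 - 623) = √(-552) = 2*I*√138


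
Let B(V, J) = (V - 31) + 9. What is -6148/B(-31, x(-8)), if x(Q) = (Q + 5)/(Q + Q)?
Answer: 116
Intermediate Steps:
x(Q) = (5 + Q)/(2*Q) (x(Q) = (5 + Q)/((2*Q)) = (5 + Q)*(1/(2*Q)) = (5 + Q)/(2*Q))
B(V, J) = -22 + V (B(V, J) = (-31 + V) + 9 = -22 + V)
-6148/B(-31, x(-8)) = -6148/(-22 - 31) = -6148/(-53) = -6148*(-1/53) = 116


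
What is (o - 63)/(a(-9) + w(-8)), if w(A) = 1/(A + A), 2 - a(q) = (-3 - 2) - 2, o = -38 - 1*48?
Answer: -2384/143 ≈ -16.671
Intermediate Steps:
o = -86 (o = -38 - 48 = -86)
a(q) = 9 (a(q) = 2 - ((-3 - 2) - 2) = 2 - (-5 - 2) = 2 - 1*(-7) = 2 + 7 = 9)
w(A) = 1/(2*A)
(o - 63)/(a(-9) + w(-8)) = (-86 - 63)/(9 + (1/2)/(-8)) = -149/(9 + (1/2)*(-1/8)) = -149/(9 - 1/16) = -149/143/16 = -149*16/143 = -2384/143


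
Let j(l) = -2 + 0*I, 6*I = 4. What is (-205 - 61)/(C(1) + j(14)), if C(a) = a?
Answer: 266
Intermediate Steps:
I = ⅔ (I = (⅙)*4 = ⅔ ≈ 0.66667)
j(l) = -2 (j(l) = -2 + 0*(⅔) = -2 + 0 = -2)
(-205 - 61)/(C(1) + j(14)) = (-205 - 61)/(1 - 2) = -266/(-1) = -266*(-1) = 266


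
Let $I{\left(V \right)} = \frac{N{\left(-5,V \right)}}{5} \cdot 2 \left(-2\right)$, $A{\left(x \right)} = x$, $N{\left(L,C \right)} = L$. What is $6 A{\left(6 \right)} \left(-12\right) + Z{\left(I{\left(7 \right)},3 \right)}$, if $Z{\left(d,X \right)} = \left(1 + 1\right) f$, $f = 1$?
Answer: $-430$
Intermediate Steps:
$I{\left(V \right)} = 4$ ($I{\left(V \right)} = - \frac{5}{5} \cdot 2 \left(-2\right) = \left(-5\right) \frac{1}{5} \cdot 2 \left(-2\right) = \left(-1\right) 2 \left(-2\right) = \left(-2\right) \left(-2\right) = 4$)
$Z{\left(d,X \right)} = 2$ ($Z{\left(d,X \right)} = \left(1 + 1\right) 1 = 2 \cdot 1 = 2$)
$6 A{\left(6 \right)} \left(-12\right) + Z{\left(I{\left(7 \right)},3 \right)} = 6 \cdot 6 \left(-12\right) + 2 = 36 \left(-12\right) + 2 = -432 + 2 = -430$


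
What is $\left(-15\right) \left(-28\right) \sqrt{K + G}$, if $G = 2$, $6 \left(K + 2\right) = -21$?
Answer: $210 i \sqrt{14} \approx 785.75 i$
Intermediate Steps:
$K = - \frac{11}{2}$ ($K = -2 + \frac{1}{6} \left(-21\right) = -2 - \frac{7}{2} = - \frac{11}{2} \approx -5.5$)
$\left(-15\right) \left(-28\right) \sqrt{K + G} = \left(-15\right) \left(-28\right) \sqrt{- \frac{11}{2} + 2} = 420 \sqrt{- \frac{7}{2}} = 420 \frac{i \sqrt{14}}{2} = 210 i \sqrt{14}$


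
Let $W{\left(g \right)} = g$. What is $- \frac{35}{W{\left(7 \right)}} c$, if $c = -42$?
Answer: $210$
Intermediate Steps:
$- \frac{35}{W{\left(7 \right)}} c = - \frac{35}{7} \left(-42\right) = \left(-35\right) \frac{1}{7} \left(-42\right) = \left(-5\right) \left(-42\right) = 210$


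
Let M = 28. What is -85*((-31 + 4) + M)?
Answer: -85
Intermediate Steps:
-85*((-31 + 4) + M) = -85*((-31 + 4) + 28) = -85*(-27 + 28) = -85*1 = -85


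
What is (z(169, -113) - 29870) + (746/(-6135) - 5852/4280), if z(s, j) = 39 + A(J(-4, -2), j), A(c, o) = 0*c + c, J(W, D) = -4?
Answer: -7834405579/262578 ≈ -29837.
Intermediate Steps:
A(c, o) = c (A(c, o) = 0 + c = c)
z(s, j) = 35 (z(s, j) = 39 - 4 = 35)
(z(169, -113) - 29870) + (746/(-6135) - 5852/4280) = (35 - 29870) + (746/(-6135) - 5852/4280) = -29835 + (746*(-1/6135) - 5852*1/4280) = -29835 + (-746/6135 - 1463/1070) = -29835 - 390949/262578 = -7834405579/262578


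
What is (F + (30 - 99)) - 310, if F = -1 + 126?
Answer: -254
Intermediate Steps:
F = 125
(F + (30 - 99)) - 310 = (125 + (30 - 99)) - 310 = (125 - 69) - 310 = 56 - 310 = -254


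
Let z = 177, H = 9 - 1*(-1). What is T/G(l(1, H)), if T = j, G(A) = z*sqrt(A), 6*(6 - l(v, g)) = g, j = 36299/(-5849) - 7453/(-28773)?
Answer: -1000838530*sqrt(39)/387242830377 ≈ -0.016140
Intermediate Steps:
H = 10 (H = 9 + 1 = 10)
j = -1000838530/168293277 (j = 36299*(-1/5849) - 7453*(-1/28773) = -36299/5849 + 7453/28773 = -1000838530/168293277 ≈ -5.9470)
l(v, g) = 6 - g/6
G(A) = 177*sqrt(A)
T = -1000838530/168293277 ≈ -5.9470
T/G(l(1, H)) = -1000838530*1/(177*sqrt(6 - 1/6*10))/168293277 = -1000838530*1/(177*sqrt(6 - 5/3))/168293277 = -1000838530*sqrt(39)/2301/168293277 = -1000838530*sqrt(39)/387242830377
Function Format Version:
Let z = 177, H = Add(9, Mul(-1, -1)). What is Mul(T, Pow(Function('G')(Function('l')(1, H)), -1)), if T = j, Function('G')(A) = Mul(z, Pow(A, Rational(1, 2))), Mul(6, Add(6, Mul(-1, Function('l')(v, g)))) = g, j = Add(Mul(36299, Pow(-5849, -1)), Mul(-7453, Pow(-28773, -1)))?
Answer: Mul(Rational(-1000838530, 387242830377), Pow(39, Rational(1, 2))) ≈ -0.016140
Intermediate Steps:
H = 10 (H = Add(9, 1) = 10)
j = Rational(-1000838530, 168293277) (j = Add(Mul(36299, Rational(-1, 5849)), Mul(-7453, Rational(-1, 28773))) = Add(Rational(-36299, 5849), Rational(7453, 28773)) = Rational(-1000838530, 168293277) ≈ -5.9470)
Function('l')(v, g) = Add(6, Mul(Rational(-1, 6), g))
Function('G')(A) = Mul(177, Pow(A, Rational(1, 2)))
T = Rational(-1000838530, 168293277) ≈ -5.9470
Mul(T, Pow(Function('G')(Function('l')(1, H)), -1)) = Mul(Rational(-1000838530, 168293277), Pow(Mul(177, Pow(Add(6, Mul(Rational(-1, 6), 10)), Rational(1, 2))), -1)) = Mul(Rational(-1000838530, 168293277), Pow(Mul(177, Pow(Add(6, Rational(-5, 3)), Rational(1, 2))), -1)) = Mul(Rational(-1000838530, 168293277), Pow(Mul(177, Pow(Rational(13, 3), Rational(1, 2))), -1)) = Mul(Rational(-1000838530, 168293277), Pow(Mul(177, Mul(Rational(1, 3), Pow(39, Rational(1, 2)))), -1)) = Mul(Rational(-1000838530, 168293277), Pow(Mul(59, Pow(39, Rational(1, 2))), -1)) = Mul(Rational(-1000838530, 168293277), Mul(Rational(1, 2301), Pow(39, Rational(1, 2)))) = Mul(Rational(-1000838530, 387242830377), Pow(39, Rational(1, 2)))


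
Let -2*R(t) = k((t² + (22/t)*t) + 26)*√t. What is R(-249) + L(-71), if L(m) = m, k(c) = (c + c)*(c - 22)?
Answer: -71 - 3848713323*I*√249 ≈ -71.0 - 6.0732e+10*I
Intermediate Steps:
k(c) = 2*c*(-22 + c) (k(c) = (2*c)*(-22 + c) = 2*c*(-22 + c))
R(t) = -√t*(26 + t²)*(48 + t²) (R(t) = -2*((t² + (22/t)*t) + 26)*(-22 + ((t² + (22/t)*t) + 26))*√t/2 = -2*((t² + 22) + 26)*(-22 + ((t² + 22) + 26))*√t/2 = -2*((22 + t²) + 26)*(-22 + ((22 + t²) + 26))*√t/2 = -2*(48 + t²)*(-22 + (48 + t²))*√t/2 = -2*(48 + t²)*(26 + t²)*√t/2 = -2*(26 + t²)*(48 + t²)*√t/2 = -√t*(26 + t²)*(48 + t²))
R(-249) + L(-71) = -√(-249)*(26 + (-249)²)*(48 + (-249)²) - 71 = -I*√249*(26 + 62001)*(48 + 62001) - 71 = -1*I*√249*62027*62049 - 71 = -3848713323*I*√249 - 71 = -71 - 3848713323*I*√249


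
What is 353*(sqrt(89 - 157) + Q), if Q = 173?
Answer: 61069 + 706*I*sqrt(17) ≈ 61069.0 + 2910.9*I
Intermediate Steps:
353*(sqrt(89 - 157) + Q) = 353*(sqrt(89 - 157) + 173) = 353*(sqrt(-68) + 173) = 353*(2*I*sqrt(17) + 173) = 353*(173 + 2*I*sqrt(17)) = 61069 + 706*I*sqrt(17)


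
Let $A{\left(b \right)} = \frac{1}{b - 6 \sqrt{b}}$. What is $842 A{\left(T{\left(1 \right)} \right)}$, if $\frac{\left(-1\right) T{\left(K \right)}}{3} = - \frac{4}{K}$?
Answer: $- \frac{421}{12} - \frac{421 \sqrt{3}}{12} \approx -95.849$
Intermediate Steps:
$T{\left(K \right)} = \frac{12}{K}$ ($T{\left(K \right)} = - 3 \left(- \frac{4}{K}\right) = \frac{12}{K}$)
$842 A{\left(T{\left(1 \right)} \right)} = \frac{842}{\frac{12}{1} - 6 \sqrt{\frac{12}{1}}} = \frac{842}{12 \cdot 1 - 6 \sqrt{12 \cdot 1}} = \frac{842}{12 - 6 \sqrt{12}} = \frac{842}{12 - 6 \cdot 2 \sqrt{3}} = \frac{842}{12 - 12 \sqrt{3}}$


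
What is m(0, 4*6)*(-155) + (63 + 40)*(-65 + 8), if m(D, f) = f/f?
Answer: -6026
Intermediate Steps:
m(D, f) = 1
m(0, 4*6)*(-155) + (63 + 40)*(-65 + 8) = 1*(-155) + (63 + 40)*(-65 + 8) = -155 + 103*(-57) = -155 - 5871 = -6026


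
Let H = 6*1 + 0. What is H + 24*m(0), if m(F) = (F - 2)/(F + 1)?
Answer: -42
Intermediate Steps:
H = 6 (H = 6 + 0 = 6)
m(F) = (-2 + F)/(1 + F)
H + 24*m(0) = 6 + 24*((-2 + 0)/(1 + 0)) = 6 + 24*(-2/1) = 6 + 24*(1*(-2)) = 6 + 24*(-2) = 6 - 48 = -42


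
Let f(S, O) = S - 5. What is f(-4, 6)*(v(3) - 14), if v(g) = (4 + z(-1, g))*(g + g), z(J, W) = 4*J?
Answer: 126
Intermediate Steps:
v(g) = 0 (v(g) = (4 + 4*(-1))*(g + g) = (4 - 4)*(2*g) = 0*(2*g) = 0)
f(S, O) = -5 + S
f(-4, 6)*(v(3) - 14) = (-5 - 4)*(0 - 14) = -9*(-14) = 126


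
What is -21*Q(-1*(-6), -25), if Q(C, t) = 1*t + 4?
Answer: 441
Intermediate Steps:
Q(C, t) = 4 + t (Q(C, t) = t + 4 = 4 + t)
-21*Q(-1*(-6), -25) = -21*(4 - 25) = -21*(-21) = 441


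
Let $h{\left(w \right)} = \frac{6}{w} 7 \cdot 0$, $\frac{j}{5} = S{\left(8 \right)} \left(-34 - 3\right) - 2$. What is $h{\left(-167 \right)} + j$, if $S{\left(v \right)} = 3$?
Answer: $-565$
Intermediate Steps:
$j = -565$ ($j = 5 \left(3 \left(-34 - 3\right) - 2\right) = 5 \left(3 \left(-37\right) - 2\right) = 5 \left(-111 - 2\right) = 5 \left(-113\right) = -565$)
$h{\left(w \right)} = 0$ ($h{\left(w \right)} = \frac{42}{w} 0 = 0$)
$h{\left(-167 \right)} + j = 0 - 565 = -565$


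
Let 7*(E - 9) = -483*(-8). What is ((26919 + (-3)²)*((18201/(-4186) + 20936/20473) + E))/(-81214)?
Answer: -321740434056492/1740009503323 ≈ -184.91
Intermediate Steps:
E = 561 (E = 9 + (-483*(-8))/7 = 9 + (⅐)*3864 = 9 + 552 = 561)
((26919 + (-3)²)*((18201/(-4186) + 20936/20473) + E))/(-81214) = ((26919 + (-3)²)*((18201/(-4186) + 20936/20473) + 561))/(-81214) = ((26919 + 9)*((18201*(-1/4186) + 20936*(1/20473)) + 561))*(-1/81214) = (26928*((-18201/4186 + 20936/20473) + 561))*(-1/81214) = (26928*(-284990977/85699978 + 561))*(-1/81214) = (26928*(47792696681/85699978))*(-1/81214) = (643480868112984/42849989)*(-1/81214) = -321740434056492/1740009503323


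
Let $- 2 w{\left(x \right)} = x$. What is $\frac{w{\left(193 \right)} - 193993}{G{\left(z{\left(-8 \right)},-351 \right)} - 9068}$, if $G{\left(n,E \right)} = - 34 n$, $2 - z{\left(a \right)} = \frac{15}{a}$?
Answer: $\frac{776358}{36799} \approx 21.097$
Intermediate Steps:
$z{\left(a \right)} = 2 - \frac{15}{a}$
$w{\left(x \right)} = - \frac{x}{2}$
$\frac{w{\left(193 \right)} - 193993}{G{\left(z{\left(-8 \right)},-351 \right)} - 9068} = \frac{\left(- \frac{1}{2}\right) 193 - 193993}{- 34 \left(2 - \frac{15}{-8}\right) - 9068} = \frac{- \frac{193}{2} - 193993}{- 34 \left(2 - - \frac{15}{8}\right) - 9068} = - \frac{388179}{2 \left(- 34 \left(2 + \frac{15}{8}\right) - 9068\right)} = - \frac{388179}{2 \left(\left(-34\right) \frac{31}{8} - 9068\right)} = - \frac{388179}{2 \left(- \frac{527}{4} - 9068\right)} = - \frac{388179}{2 \left(- \frac{36799}{4}\right)} = \left(- \frac{388179}{2}\right) \left(- \frac{4}{36799}\right) = \frac{776358}{36799}$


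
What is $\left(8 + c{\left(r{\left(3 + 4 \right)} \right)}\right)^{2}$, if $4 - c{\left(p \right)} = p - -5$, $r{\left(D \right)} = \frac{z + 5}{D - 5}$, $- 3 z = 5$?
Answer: $\frac{256}{9} \approx 28.444$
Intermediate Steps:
$z = - \frac{5}{3}$ ($z = \left(- \frac{1}{3}\right) 5 = - \frac{5}{3} \approx -1.6667$)
$r{\left(D \right)} = \frac{10}{3 \left(-5 + D\right)}$ ($r{\left(D \right)} = \frac{- \frac{5}{3} + 5}{D - 5} = \frac{10}{3 \left(-5 + D\right)}$)
$c{\left(p \right)} = -1 - p$ ($c{\left(p \right)} = 4 - \left(p - -5\right) = 4 - \left(p + 5\right) = 4 - \left(5 + p\right) = -1 - p$)
$\left(8 + c{\left(r{\left(3 + 4 \right)} \right)}\right)^{2} = \left(8 - \left(1 + \frac{10}{3 \left(-5 + \left(3 + 4\right)\right)}\right)\right)^{2} = \left(8 - \left(1 + \frac{10}{3 \left(-5 + 7\right)}\right)\right)^{2} = \left(8 - \left(1 + \frac{10}{3 \cdot 2}\right)\right)^{2} = \left(8 - \left(1 + \frac{10}{3} \cdot \frac{1}{2}\right)\right)^{2} = \left(8 - \frac{8}{3}\right)^{2} = \left(\frac{16}{3}\right)^{2} = \frac{256}{9}$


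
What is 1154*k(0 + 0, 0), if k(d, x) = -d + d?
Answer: 0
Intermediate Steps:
k(d, x) = 0
1154*k(0 + 0, 0) = 1154*0 = 0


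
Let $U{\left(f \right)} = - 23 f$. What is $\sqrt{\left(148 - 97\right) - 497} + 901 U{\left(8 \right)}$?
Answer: $-165784 + i \sqrt{446} \approx -1.6578 \cdot 10^{5} + 21.119 i$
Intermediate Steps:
$\sqrt{\left(148 - 97\right) - 497} + 901 U{\left(8 \right)} = \sqrt{\left(148 - 97\right) - 497} + 901 \left(\left(-23\right) 8\right) = \sqrt{\left(148 - 97\right) - 497} + 901 \left(-184\right) = \sqrt{51 - 497} - 165784 = \sqrt{-446} - 165784 = i \sqrt{446} - 165784 = -165784 + i \sqrt{446}$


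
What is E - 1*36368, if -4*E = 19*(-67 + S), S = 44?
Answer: -145035/4 ≈ -36259.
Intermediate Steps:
E = 437/4 (E = -19*(-67 + 44)/4 = -19*(-23)/4 = -1/4*(-437) = 437/4 ≈ 109.25)
E - 1*36368 = 437/4 - 1*36368 = 437/4 - 36368 = -145035/4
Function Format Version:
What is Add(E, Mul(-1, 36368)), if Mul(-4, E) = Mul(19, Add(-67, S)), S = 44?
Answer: Rational(-145035, 4) ≈ -36259.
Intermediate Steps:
E = Rational(437, 4) (E = Mul(Rational(-1, 4), Mul(19, Add(-67, 44))) = Mul(Rational(-1, 4), Mul(19, -23)) = Mul(Rational(-1, 4), -437) = Rational(437, 4) ≈ 109.25)
Add(E, Mul(-1, 36368)) = Add(Rational(437, 4), Mul(-1, 36368)) = Add(Rational(437, 4), -36368) = Rational(-145035, 4)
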